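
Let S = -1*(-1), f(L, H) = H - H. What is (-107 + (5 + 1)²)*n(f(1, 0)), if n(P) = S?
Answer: -71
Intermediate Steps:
f(L, H) = 0
S = 1
n(P) = 1
(-107 + (5 + 1)²)*n(f(1, 0)) = (-107 + (5 + 1)²)*1 = (-107 + 6²)*1 = (-107 + 36)*1 = -71*1 = -71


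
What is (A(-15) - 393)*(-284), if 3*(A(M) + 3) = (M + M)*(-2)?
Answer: 106784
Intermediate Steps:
A(M) = -3 - 4*M/3 (A(M) = -3 + ((M + M)*(-2))/3 = -3 + ((2*M)*(-2))/3 = -3 + (-4*M)/3 = -3 - 4*M/3)
(A(-15) - 393)*(-284) = ((-3 - 4/3*(-15)) - 393)*(-284) = ((-3 + 20) - 393)*(-284) = (17 - 393)*(-284) = -376*(-284) = 106784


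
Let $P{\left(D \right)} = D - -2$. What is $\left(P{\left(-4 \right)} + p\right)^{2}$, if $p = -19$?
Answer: $441$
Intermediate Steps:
$P{\left(D \right)} = 2 + D$ ($P{\left(D \right)} = D + 2 = 2 + D$)
$\left(P{\left(-4 \right)} + p\right)^{2} = \left(\left(2 - 4\right) - 19\right)^{2} = \left(-2 - 19\right)^{2} = \left(-21\right)^{2} = 441$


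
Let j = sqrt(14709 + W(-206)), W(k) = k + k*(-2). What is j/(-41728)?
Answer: -sqrt(14915)/41728 ≈ -0.0029267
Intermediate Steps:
W(k) = -k (W(k) = k - 2*k = -k)
j = sqrt(14915) (j = sqrt(14709 - 1*(-206)) = sqrt(14709 + 206) = sqrt(14915) ≈ 122.13)
j/(-41728) = sqrt(14915)/(-41728) = sqrt(14915)*(-1/41728) = -sqrt(14915)/41728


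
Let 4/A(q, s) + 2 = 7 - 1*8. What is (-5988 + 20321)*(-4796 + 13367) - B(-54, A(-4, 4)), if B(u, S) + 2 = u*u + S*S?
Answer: 1105607045/9 ≈ 1.2285e+8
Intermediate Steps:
A(q, s) = -4/3 (A(q, s) = 4/(-2 + (7 - 1*8)) = 4/(-2 + (7 - 8)) = 4/(-2 - 1) = 4/(-3) = 4*(-⅓) = -4/3)
B(u, S) = -2 + S² + u² (B(u, S) = -2 + (u*u + S*S) = -2 + (u² + S²) = -2 + (S² + u²) = -2 + S² + u²)
(-5988 + 20321)*(-4796 + 13367) - B(-54, A(-4, 4)) = (-5988 + 20321)*(-4796 + 13367) - (-2 + (-4/3)² + (-54)²) = 14333*8571 - (-2 + 16/9 + 2916) = 122848143 - 1*26242/9 = 122848143 - 26242/9 = 1105607045/9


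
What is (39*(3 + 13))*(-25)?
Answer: -15600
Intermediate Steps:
(39*(3 + 13))*(-25) = (39*16)*(-25) = 624*(-25) = -15600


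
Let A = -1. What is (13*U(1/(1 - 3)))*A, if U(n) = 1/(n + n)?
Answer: 13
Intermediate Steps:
U(n) = 1/(2*n)
(13*U(1/(1 - 3)))*A = (13*(1/(2*(1/(1 - 3)))))*(-1) = (13*(1/(2*(1/(-2)))))*(-1) = (13*(1/(2*(-½))))*(-1) = (13*((½)*(-2)))*(-1) = (13*(-1))*(-1) = -13*(-1) = 13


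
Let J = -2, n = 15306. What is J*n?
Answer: -30612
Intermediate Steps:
J*n = -2*15306 = -30612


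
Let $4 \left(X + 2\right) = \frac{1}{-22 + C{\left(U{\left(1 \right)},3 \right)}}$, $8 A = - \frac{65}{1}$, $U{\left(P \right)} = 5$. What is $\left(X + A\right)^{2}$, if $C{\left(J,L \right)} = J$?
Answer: $\frac{1901641}{18496} \approx 102.81$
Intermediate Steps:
$A = - \frac{65}{8}$ ($A = \frac{\left(-65\right) 1^{-1}}{8} = \frac{\left(-65\right) 1}{8} = \frac{1}{8} \left(-65\right) = - \frac{65}{8} \approx -8.125$)
$X = - \frac{137}{68}$ ($X = -2 + \frac{1}{4 \left(-22 + 5\right)} = -2 + \frac{1}{4 \left(-17\right)} = -2 + \frac{1}{4} \left(- \frac{1}{17}\right) = -2 - \frac{1}{68} = - \frac{137}{68} \approx -2.0147$)
$\left(X + A\right)^{2} = \left(- \frac{137}{68} - \frac{65}{8}\right)^{2} = \left(- \frac{1379}{136}\right)^{2} = \frac{1901641}{18496}$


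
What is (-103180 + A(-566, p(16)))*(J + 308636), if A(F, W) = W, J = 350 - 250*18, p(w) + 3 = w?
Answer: -31412907162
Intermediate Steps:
p(w) = -3 + w
J = -4150 (J = 350 - 4500 = -4150)
(-103180 + A(-566, p(16)))*(J + 308636) = (-103180 + (-3 + 16))*(-4150 + 308636) = (-103180 + 13)*304486 = -103167*304486 = -31412907162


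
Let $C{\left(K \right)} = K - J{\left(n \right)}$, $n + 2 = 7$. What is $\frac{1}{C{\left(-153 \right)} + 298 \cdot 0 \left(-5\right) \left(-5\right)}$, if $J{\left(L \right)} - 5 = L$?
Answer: $- \frac{1}{163} \approx -0.006135$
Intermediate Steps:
$n = 5$ ($n = -2 + 7 = 5$)
$J{\left(L \right)} = 5 + L$
$C{\left(K \right)} = -10 + K$ ($C{\left(K \right)} = K - \left(5 + 5\right) = K - 10 = -10 + K$)
$\frac{1}{C{\left(-153 \right)} + 298 \cdot 0 \left(-5\right) \left(-5\right)} = \frac{1}{\left(-10 - 153\right) + 298 \cdot 0 \left(-5\right) \left(-5\right)} = \frac{1}{-163 + 298 \cdot 0 \left(-5\right)} = \frac{1}{-163 + 298 \cdot 0} = \frac{1}{-163 + 0} = \frac{1}{-163} = - \frac{1}{163}$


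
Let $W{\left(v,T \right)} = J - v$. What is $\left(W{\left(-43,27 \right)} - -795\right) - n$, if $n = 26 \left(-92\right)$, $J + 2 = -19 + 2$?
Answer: $3211$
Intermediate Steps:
$J = -19$ ($J = -2 + \left(-19 + 2\right) = -2 - 17 = -19$)
$n = -2392$
$W{\left(v,T \right)} = -19 - v$
$\left(W{\left(-43,27 \right)} - -795\right) - n = \left(\left(-19 - -43\right) - -795\right) - -2392 = \left(\left(-19 + 43\right) + 795\right) + 2392 = \left(24 + 795\right) + 2392 = 819 + 2392 = 3211$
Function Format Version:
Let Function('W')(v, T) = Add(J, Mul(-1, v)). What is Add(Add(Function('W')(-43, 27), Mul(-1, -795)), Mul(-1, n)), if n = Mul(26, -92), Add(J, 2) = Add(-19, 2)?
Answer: 3211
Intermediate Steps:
J = -19 (J = Add(-2, Add(-19, 2)) = Add(-2, -17) = -19)
n = -2392
Function('W')(v, T) = Add(-19, Mul(-1, v))
Add(Add(Function('W')(-43, 27), Mul(-1, -795)), Mul(-1, n)) = Add(Add(Add(-19, Mul(-1, -43)), Mul(-1, -795)), Mul(-1, -2392)) = Add(Add(Add(-19, 43), 795), 2392) = Add(Add(24, 795), 2392) = Add(819, 2392) = 3211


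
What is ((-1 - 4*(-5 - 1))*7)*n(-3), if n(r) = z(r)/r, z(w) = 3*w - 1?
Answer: 1610/3 ≈ 536.67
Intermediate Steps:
z(w) = -1 + 3*w
n(r) = (-1 + 3*r)/r
((-1 - 4*(-5 - 1))*7)*n(-3) = ((-1 - 4*(-5 - 1))*7)*(3 - 1/(-3)) = ((-1 - 4*(-6))*7)*(3 - 1*(-1/3)) = ((-1 + 24)*7)*(3 + 1/3) = (23*7)*(10/3) = 161*(10/3) = 1610/3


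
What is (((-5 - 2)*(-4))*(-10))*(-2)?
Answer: 560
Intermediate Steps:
(((-5 - 2)*(-4))*(-10))*(-2) = (-7*(-4)*(-10))*(-2) = (28*(-10))*(-2) = -280*(-2) = 560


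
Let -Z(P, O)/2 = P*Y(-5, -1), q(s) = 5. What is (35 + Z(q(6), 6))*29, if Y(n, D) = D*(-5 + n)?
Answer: -1885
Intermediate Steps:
Z(P, O) = -20*P (Z(P, O) = -2*P*(-(-5 - 5)) = -2*P*(-1*(-10)) = -2*P*10 = -20*P)
(35 + Z(q(6), 6))*29 = (35 - 20*5)*29 = (35 - 100)*29 = -65*29 = -1885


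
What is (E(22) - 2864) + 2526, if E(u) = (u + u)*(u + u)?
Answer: 1598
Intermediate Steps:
E(u) = 4*u² (E(u) = (2*u)*(2*u) = 4*u²)
(E(22) - 2864) + 2526 = (4*22² - 2864) + 2526 = (4*484 - 2864) + 2526 = (1936 - 2864) + 2526 = -928 + 2526 = 1598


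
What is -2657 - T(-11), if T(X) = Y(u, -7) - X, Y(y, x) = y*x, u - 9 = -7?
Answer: -2654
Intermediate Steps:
u = 2 (u = 9 - 7 = 2)
Y(y, x) = x*y
T(X) = -14 - X (T(X) = -7*2 - X = -14 - X)
-2657 - T(-11) = -2657 - (-14 - 1*(-11)) = -2657 - (-14 + 11) = -2657 - 1*(-3) = -2657 + 3 = -2654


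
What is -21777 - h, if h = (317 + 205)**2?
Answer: -294261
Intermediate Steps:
h = 272484 (h = 522**2 = 272484)
-21777 - h = -21777 - 1*272484 = -21777 - 272484 = -294261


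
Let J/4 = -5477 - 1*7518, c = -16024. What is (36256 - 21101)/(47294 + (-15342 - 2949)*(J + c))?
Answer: 15155/1243908458 ≈ 1.2183e-5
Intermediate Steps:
J = -51980 (J = 4*(-5477 - 1*7518) = 4*(-5477 - 7518) = 4*(-12995) = -51980)
(36256 - 21101)/(47294 + (-15342 - 2949)*(J + c)) = (36256 - 21101)/(47294 + (-15342 - 2949)*(-51980 - 16024)) = 15155/(47294 - 18291*(-68004)) = 15155/(47294 + 1243861164) = 15155/1243908458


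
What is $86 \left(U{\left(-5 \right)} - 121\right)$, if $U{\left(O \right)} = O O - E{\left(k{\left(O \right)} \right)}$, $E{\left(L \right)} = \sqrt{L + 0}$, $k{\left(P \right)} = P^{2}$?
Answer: $-8686$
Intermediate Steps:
$E{\left(L \right)} = \sqrt{L}$
$U{\left(O \right)} = O^{2} - \sqrt{O^{2}}$ ($U{\left(O \right)} = O O - \sqrt{O^{2}} = O^{2} - \sqrt{O^{2}}$)
$86 \left(U{\left(-5 \right)} - 121\right) = 86 \left(\left(\left(-5\right)^{2} - \sqrt{\left(-5\right)^{2}}\right) - 121\right) = 86 \left(\left(25 - \sqrt{25}\right) - 121\right) = 86 \left(\left(25 - 5\right) - 121\right) = 86 \left(20 - 121\right) = 86 \left(-101\right) = -8686$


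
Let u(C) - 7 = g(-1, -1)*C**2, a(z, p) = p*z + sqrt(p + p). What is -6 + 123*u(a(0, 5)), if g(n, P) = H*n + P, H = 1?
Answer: -1605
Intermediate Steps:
a(z, p) = p*z + sqrt(2)*sqrt(p) (a(z, p) = p*z + sqrt(2*p) = p*z + sqrt(2)*sqrt(p))
g(n, P) = P + n (g(n, P) = 1*n + P = n + P = P + n)
u(C) = 7 - 2*C**2 (u(C) = 7 + (-1 - 1)*C**2 = 7 - 2*C**2)
-6 + 123*u(a(0, 5)) = -6 + 123*(7 - 2*(5*0 + sqrt(2)*sqrt(5))**2) = -6 + 123*(7 - 2*(0 + sqrt(10))**2) = -6 + 123*(7 - 2*(sqrt(10))**2) = -6 + 123*(7 - 2*10) = -6 + 123*(7 - 20) = -6 + 123*(-13) = -6 - 1599 = -1605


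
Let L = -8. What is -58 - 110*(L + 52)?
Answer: -4898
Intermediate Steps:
-58 - 110*(L + 52) = -58 - 110*(-8 + 52) = -58 - 110*44 = -58 - 4840 = -4898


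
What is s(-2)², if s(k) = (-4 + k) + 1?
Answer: 25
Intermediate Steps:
s(k) = -3 + k
s(-2)² = (-3 - 2)² = (-5)² = 25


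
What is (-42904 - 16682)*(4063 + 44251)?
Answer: -2878838004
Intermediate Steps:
(-42904 - 16682)*(4063 + 44251) = -59586*48314 = -2878838004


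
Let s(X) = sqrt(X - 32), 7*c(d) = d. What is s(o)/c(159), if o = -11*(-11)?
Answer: 7*sqrt(89)/159 ≈ 0.41533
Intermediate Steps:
c(d) = d/7
o = 121
s(X) = sqrt(-32 + X)
s(o)/c(159) = sqrt(-32 + 121)/(((1/7)*159)) = sqrt(89)/(159/7) = sqrt(89)*(7/159) = 7*sqrt(89)/159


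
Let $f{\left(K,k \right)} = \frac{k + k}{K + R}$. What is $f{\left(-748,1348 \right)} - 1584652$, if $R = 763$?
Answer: $- \frac{23767084}{15} \approx -1.5845 \cdot 10^{6}$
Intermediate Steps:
$f{\left(K,k \right)} = \frac{2 k}{763 + K}$ ($f{\left(K,k \right)} = \frac{k + k}{K + 763} = \frac{2 k}{763 + K}$)
$f{\left(-748,1348 \right)} - 1584652 = 2 \cdot 1348 \frac{1}{763 - 748} - 1584652 = 2 \cdot 1348 \cdot \frac{1}{15} - 1584652 = \frac{2696}{15} - 1584652 = - \frac{23767084}{15}$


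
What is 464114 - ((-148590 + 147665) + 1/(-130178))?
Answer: 60537846943/130178 ≈ 4.6504e+5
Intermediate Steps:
464114 - ((-148590 + 147665) + 1/(-130178)) = 464114 - (-925 - 1/130178) = 464114 - 1*(-120414651/130178) = 464114 + 120414651/130178 = 60537846943/130178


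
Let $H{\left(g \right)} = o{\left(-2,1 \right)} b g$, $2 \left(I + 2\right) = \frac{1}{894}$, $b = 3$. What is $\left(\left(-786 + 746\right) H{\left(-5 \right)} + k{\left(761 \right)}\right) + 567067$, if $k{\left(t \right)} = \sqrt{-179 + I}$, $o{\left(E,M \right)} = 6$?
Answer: $570667 + \frac{i \sqrt{144661269}}{894} \approx 5.7067 \cdot 10^{5} + 13.454 i$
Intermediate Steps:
$I = - \frac{3575}{1788}$ ($I = -2 + \frac{1}{2 \cdot 894} = -2 + \frac{1}{2} \cdot \frac{1}{894} = -2 + \frac{1}{1788} = - \frac{3575}{1788} \approx -1.9994$)
$k{\left(t \right)} = \frac{i \sqrt{144661269}}{894}$ ($k{\left(t \right)} = \sqrt{-179 - \frac{3575}{1788}} = \sqrt{- \frac{323627}{1788}} = \frac{i \sqrt{144661269}}{894}$)
$H{\left(g \right)} = 18 g$ ($H{\left(g \right)} = 6 \cdot 3 g = 18 g$)
$\left(\left(-786 + 746\right) H{\left(-5 \right)} + k{\left(761 \right)}\right) + 567067 = \left(\left(-786 + 746\right) 18 \left(-5\right) + \frac{i \sqrt{144661269}}{894}\right) + 567067 = \left(\left(-40\right) \left(-90\right) + \frac{i \sqrt{144661269}}{894}\right) + 567067 = \left(3600 + \frac{i \sqrt{144661269}}{894}\right) + 567067 = 570667 + \frac{i \sqrt{144661269}}{894}$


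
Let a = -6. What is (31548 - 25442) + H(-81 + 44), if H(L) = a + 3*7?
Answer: 6121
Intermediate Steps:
H(L) = 15 (H(L) = -6 + 3*7 = -6 + 21 = 15)
(31548 - 25442) + H(-81 + 44) = (31548 - 25442) + 15 = 6106 + 15 = 6121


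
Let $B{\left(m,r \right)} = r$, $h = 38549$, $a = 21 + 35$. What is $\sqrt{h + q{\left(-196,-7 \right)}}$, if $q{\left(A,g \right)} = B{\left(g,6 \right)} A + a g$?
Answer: $3 \sqrt{4109} \approx 192.3$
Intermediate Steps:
$a = 56$
$q{\left(A,g \right)} = 6 A + 56 g$
$\sqrt{h + q{\left(-196,-7 \right)}} = \sqrt{38549 + \left(6 \left(-196\right) + 56 \left(-7\right)\right)} = \sqrt{38549 - 1568} = \sqrt{36981} = 3 \sqrt{4109}$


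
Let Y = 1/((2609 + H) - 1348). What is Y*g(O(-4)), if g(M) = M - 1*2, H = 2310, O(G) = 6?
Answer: 4/3571 ≈ 0.0011201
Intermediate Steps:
g(M) = -2 + M (g(M) = M - 2 = -2 + M)
Y = 1/3571 (Y = 1/((2609 + 2310) - 1348) = 1/(4919 - 1348) = 1/3571 ≈ 0.00028003)
Y*g(O(-4)) = (-2 + 6)/3571 = (1/3571)*4 = 4/3571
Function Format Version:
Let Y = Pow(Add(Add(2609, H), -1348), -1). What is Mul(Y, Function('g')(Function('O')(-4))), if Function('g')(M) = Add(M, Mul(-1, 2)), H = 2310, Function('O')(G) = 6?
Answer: Rational(4, 3571) ≈ 0.0011201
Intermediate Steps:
Function('g')(M) = Add(-2, M) (Function('g')(M) = Add(M, -2) = Add(-2, M))
Y = Rational(1, 3571) (Y = Pow(Add(Add(2609, 2310), -1348), -1) = Pow(Add(4919, -1348), -1) = Pow(3571, -1) = Rational(1, 3571) ≈ 0.00028003)
Mul(Y, Function('g')(Function('O')(-4))) = Mul(Rational(1, 3571), Add(-2, 6)) = Mul(Rational(1, 3571), 4) = Rational(4, 3571)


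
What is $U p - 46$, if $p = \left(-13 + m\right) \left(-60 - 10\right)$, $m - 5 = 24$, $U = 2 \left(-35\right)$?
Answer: $78354$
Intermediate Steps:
$U = -70$
$m = 29$ ($m = 5 + 24 = 29$)
$p = -1120$ ($p = \left(-13 + 29\right) \left(-60 - 10\right) = 16 \left(-70\right) = -1120$)
$U p - 46 = \left(-70\right) \left(-1120\right) - 46 = 78400 - 46 = 78354$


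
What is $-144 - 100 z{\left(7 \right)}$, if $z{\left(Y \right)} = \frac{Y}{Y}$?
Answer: $-244$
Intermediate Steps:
$z{\left(Y \right)} = 1$
$-144 - 100 z{\left(7 \right)} = -144 - 100 = -244$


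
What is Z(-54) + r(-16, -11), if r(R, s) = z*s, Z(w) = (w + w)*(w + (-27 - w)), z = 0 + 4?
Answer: 2872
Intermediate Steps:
z = 4
Z(w) = -54*w (Z(w) = (2*w)*(-27) = -54*w)
r(R, s) = 4*s
Z(-54) + r(-16, -11) = -54*(-54) + 4*(-11) = 2916 - 44 = 2872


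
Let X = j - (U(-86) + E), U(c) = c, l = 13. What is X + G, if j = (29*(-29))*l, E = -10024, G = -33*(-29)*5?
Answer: 3962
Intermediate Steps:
G = 4785 (G = 957*5 = 4785)
j = -10933 (j = (29*(-29))*13 = -841*13 = -10933)
X = -823 (X = -10933 - (-86 - 10024) = -10933 - 1*(-10110) = -10933 + 10110 = -823)
X + G = -823 + 4785 = 3962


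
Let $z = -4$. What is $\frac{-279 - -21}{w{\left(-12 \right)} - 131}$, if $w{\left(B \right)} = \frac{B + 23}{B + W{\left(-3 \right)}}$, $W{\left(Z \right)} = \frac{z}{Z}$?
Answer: $\frac{8256}{4225} \approx 1.9541$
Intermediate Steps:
$W{\left(Z \right)} = - \frac{4}{Z}$
$w{\left(B \right)} = \frac{23 + B}{\frac{4}{3} + B}$ ($w{\left(B \right)} = \frac{B + 23}{B - \frac{4}{-3}} = \frac{23 + B}{B - - \frac{4}{3}} = \frac{23 + B}{B + \frac{4}{3}} = \frac{23 + B}{\frac{4}{3} + B}$)
$\frac{-279 - -21}{w{\left(-12 \right)} - 131} = \frac{-279 - -21}{\frac{3 \left(23 - 12\right)}{4 + 3 \left(-12\right)} - 131} = \frac{-279 + 21}{3 \frac{1}{4 - 36} \cdot 11 - 131} = - \frac{258}{3 \frac{1}{-32} \cdot 11 - 131} = - \frac{258}{3 \left(- \frac{1}{32}\right) 11 - 131} = - \frac{258}{- \frac{33}{32} - 131} = - \frac{258}{- \frac{4225}{32}} = \left(-258\right) \left(- \frac{32}{4225}\right) = \frac{8256}{4225}$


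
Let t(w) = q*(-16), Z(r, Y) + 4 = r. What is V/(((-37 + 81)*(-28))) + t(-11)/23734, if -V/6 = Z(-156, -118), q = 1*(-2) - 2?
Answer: -709556/913759 ≈ -0.77652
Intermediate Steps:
q = -4 (q = -2 - 2 = -4)
Z(r, Y) = -4 + r
t(w) = 64 (t(w) = -4*(-16) = 64)
V = 960 (V = -6*(-4 - 156) = -6*(-160) = 960)
V/(((-37 + 81)*(-28))) + t(-11)/23734 = 960/(((-37 + 81)*(-28))) + 64/23734 = 960/((44*(-28))) + 64*(1/23734) = 960/(-1232) + 32/11867 = 960*(-1/1232) + 32/11867 = -60/77 + 32/11867 = -709556/913759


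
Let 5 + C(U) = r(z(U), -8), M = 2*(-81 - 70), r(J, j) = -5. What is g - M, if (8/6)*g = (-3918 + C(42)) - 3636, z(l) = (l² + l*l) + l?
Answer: -5371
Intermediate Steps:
z(l) = l + 2*l² (z(l) = (l² + l²) + l = 2*l² + l = l + 2*l²)
M = -302 (M = 2*(-151) = -302)
C(U) = -10 (C(U) = -5 - 5 = -10)
g = -5673 (g = 3*((-3918 - 10) - 3636)/4 = 3*(-3928 - 3636)/4 = (¾)*(-7564) = -5673)
g - M = -5673 - 1*(-302) = -5673 + 302 = -5371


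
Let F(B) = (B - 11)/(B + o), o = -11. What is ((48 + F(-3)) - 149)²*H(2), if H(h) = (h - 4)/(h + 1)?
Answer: -20000/3 ≈ -6666.7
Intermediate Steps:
F(B) = 1 (F(B) = (B - 11)/(B - 11) = (-11 + B)/(-11 + B) = 1)
H(h) = (-4 + h)/(1 + h)
((48 + F(-3)) - 149)²*H(2) = ((48 + 1) - 149)²*((-4 + 2)/(1 + 2)) = (49 - 149)²*(-2/3) = (-100)²*((⅓)*(-2)) = 10000*(-⅔) = -20000/3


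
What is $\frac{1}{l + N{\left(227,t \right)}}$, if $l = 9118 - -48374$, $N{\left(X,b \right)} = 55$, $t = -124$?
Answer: $\frac{1}{57547} \approx 1.7377 \cdot 10^{-5}$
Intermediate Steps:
$l = 57492$ ($l = 9118 + 48374 = 57492$)
$\frac{1}{l + N{\left(227,t \right)}} = \frac{1}{57492 + 55} = \frac{1}{57547}$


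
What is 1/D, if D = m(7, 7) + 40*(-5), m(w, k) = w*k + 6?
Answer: -1/145 ≈ -0.0068966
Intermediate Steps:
m(w, k) = 6 + k*w (m(w, k) = k*w + 6 = 6 + k*w)
D = -145 (D = (6 + 7*7) + 40*(-5) = (6 + 49) - 200 = 55 - 200 = -145)
1/D = 1/(-145) = -1/145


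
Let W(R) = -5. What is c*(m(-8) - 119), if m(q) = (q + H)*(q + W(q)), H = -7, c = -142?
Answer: -10792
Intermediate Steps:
m(q) = (-7 + q)*(-5 + q) (m(q) = (q - 7)*(q - 5) = (-7 + q)*(-5 + q))
c*(m(-8) - 119) = -142*((35 + (-8)² - 12*(-8)) - 119) = -142*((35 + 64 + 96) - 119) = -142*(195 - 119) = -142*76 = -10792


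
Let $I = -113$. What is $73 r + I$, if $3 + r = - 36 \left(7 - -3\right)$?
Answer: $-26612$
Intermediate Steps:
$r = -363$ ($r = -3 - 36 \left(7 - -3\right) = -3 - 36 \left(7 + 3\right) = -3 - 360 = -363$)
$73 r + I = 73 \left(-363\right) - 113 = -26499 - 113 = -26612$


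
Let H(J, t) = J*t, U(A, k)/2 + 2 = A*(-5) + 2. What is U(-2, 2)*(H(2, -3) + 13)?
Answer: 140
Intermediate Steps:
U(A, k) = -10*A (U(A, k) = -4 + 2*(A*(-5) + 2) = -4 + 2*(-5*A + 2) = -4 + 2*(2 - 5*A) = -4 + (4 - 10*A) = -10*A)
U(-2, 2)*(H(2, -3) + 13) = (-10*(-2))*(2*(-3) + 13) = 20*(-6 + 13) = 20*7 = 140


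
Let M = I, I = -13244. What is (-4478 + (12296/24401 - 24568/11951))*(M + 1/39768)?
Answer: 163114579788610475/2749407076 ≈ 5.9327e+7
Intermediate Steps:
M = -13244
(-4478 + (12296/24401 - 24568/11951))*(M + 1/39768) = (-4478 + (12296/24401 - 24568/11951))*(-13244 + 1/39768) = (-4478 + (12296*(1/24401) - 24568*1/11951))*(-13244 + 1/39768) = (-4478 + (12296/24401 - 664/323))*(-526687391/39768) = (-4478 - 12230656/7881523)*(-526687391/39768) = -35305690650/7881523*(-526687391/39768) = 163114579788610475/2749407076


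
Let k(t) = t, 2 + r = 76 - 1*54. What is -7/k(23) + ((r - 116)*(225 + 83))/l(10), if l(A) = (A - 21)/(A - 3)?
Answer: 432761/23 ≈ 18816.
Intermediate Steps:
r = 20 (r = -2 + (76 - 1*54) = -2 + (76 - 54) = -2 + 22 = 20)
l(A) = (-21 + A)/(-3 + A)
-7/k(23) + ((r - 116)*(225 + 83))/l(10) = -7/23 + ((20 - 116)*(225 + 83))/(((-21 + 10)/(-3 + 10))) = -7*1/23 + (-96*308)/((-11/7)) = -7/23 - 29568/((1/7)*(-11)) = -7/23 - 29568/(-11/7) = -7/23 - 29568*(-7/11) = -7/23 + 18816 = 432761/23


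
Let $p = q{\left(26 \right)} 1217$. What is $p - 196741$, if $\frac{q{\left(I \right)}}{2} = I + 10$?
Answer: $-109117$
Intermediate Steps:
$q{\left(I \right)} = 20 + 2 I$ ($q{\left(I \right)} = 2 \left(I + 10\right) = 2 \left(10 + I\right) = 20 + 2 I$)
$p = 87624$ ($p = \left(20 + 2 \cdot 26\right) 1217 = \left(20 + 52\right) 1217 = 72 \cdot 1217 = 87624$)
$p - 196741 = 87624 - 196741 = -109117$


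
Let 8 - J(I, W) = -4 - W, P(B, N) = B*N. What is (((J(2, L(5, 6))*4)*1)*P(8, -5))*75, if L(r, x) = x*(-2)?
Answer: 0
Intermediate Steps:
L(r, x) = -2*x
J(I, W) = 12 + W (J(I, W) = 8 - (-4 - W) = 8 + (4 + W) = 12 + W)
(((J(2, L(5, 6))*4)*1)*P(8, -5))*75 = ((((12 - 2*6)*4)*1)*(8*(-5)))*75 = ((((12 - 12)*4)*1)*(-40))*75 = (((0*4)*1)*(-40))*75 = ((0*1)*(-40))*75 = (0*(-40))*75 = 0*75 = 0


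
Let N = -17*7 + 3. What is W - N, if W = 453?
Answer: 569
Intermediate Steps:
N = -116 (N = -119 + 3 = -116)
W - N = 453 - 1*(-116) = 453 + 116 = 569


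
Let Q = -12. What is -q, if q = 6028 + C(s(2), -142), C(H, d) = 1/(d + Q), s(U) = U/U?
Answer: -928311/154 ≈ -6028.0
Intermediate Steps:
s(U) = 1
C(H, d) = 1/(-12 + d) (C(H, d) = 1/(d - 12) = 1/(-12 + d))
q = 928311/154 (q = 6028 + 1/(-12 - 142) = 6028 + 1/(-154) = 6028 - 1/154 = 928311/154 ≈ 6028.0)
-q = -1*928311/154 = -928311/154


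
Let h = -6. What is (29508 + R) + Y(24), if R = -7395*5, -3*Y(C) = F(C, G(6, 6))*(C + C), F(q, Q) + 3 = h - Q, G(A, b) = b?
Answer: -7227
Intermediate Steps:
F(q, Q) = -9 - Q (F(q, Q) = -3 + (-6 - Q) = -9 - Q)
Y(C) = 10*C (Y(C) = -(-9 - 1*6)*(C + C)/3 = -(-9 - 6)*2*C/3 = -(-5)*2*C = -(-10)*C = 10*C)
R = -36975
(29508 + R) + Y(24) = (29508 - 36975) + 10*24 = -7467 + 240 = -7227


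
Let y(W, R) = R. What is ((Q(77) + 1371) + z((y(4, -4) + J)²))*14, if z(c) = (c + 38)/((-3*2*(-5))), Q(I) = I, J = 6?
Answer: 101458/5 ≈ 20292.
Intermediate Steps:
z(c) = 19/15 + c/30 (z(c) = (38 + c)/((-6*(-5))) = (38 + c)/30 = (38 + c)*(1/30) = 19/15 + c/30)
((Q(77) + 1371) + z((y(4, -4) + J)²))*14 = ((77 + 1371) + (19/15 + (-4 + 6)²/30))*14 = (1448 + (19/15 + (1/30)*2²))*14 = (1448 + (19/15 + (1/30)*4))*14 = (1448 + (19/15 + 2/15))*14 = (1448 + 7/5)*14 = (7247/5)*14 = 101458/5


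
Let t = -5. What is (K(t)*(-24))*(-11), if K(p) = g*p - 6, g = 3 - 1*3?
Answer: -1584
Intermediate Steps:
g = 0 (g = 3 - 3 = 0)
K(p) = -6 (K(p) = 0*p - 6 = 0 - 6 = -6)
(K(t)*(-24))*(-11) = -6*(-24)*(-11) = 144*(-11) = -1584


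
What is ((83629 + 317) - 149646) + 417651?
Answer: 351951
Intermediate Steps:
((83629 + 317) - 149646) + 417651 = (83946 - 149646) + 417651 = -65700 + 417651 = 351951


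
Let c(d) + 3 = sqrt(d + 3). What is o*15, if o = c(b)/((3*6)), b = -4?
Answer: -5/2 + 5*I/6 ≈ -2.5 + 0.83333*I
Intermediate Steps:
c(d) = -3 + sqrt(3 + d) (c(d) = -3 + sqrt(d + 3) = -3 + sqrt(3 + d))
o = -1/6 + I/18 (o = (-3 + sqrt(3 - 4))/((3*6)) = (-3 + sqrt(-1))/18 = (-3 + I)*(1/18) = -1/6 + I/18 ≈ -0.16667 + 0.055556*I)
o*15 = (-1/6 + I/18)*15 = -5/2 + 5*I/6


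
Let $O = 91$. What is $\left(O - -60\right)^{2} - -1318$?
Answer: $24119$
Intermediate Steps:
$\left(O - -60\right)^{2} - -1318 = \left(91 - -60\right)^{2} - -1318 = \left(91 + 60\right)^{2} + 1318 = 151^{2} + 1318 = 22801 + 1318 = 24119$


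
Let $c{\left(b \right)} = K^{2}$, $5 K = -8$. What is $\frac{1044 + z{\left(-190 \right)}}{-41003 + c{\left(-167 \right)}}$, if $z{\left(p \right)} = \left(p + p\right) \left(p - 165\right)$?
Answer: $- \frac{3398600}{1025011} \approx -3.3157$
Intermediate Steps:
$K = - \frac{8}{5}$ ($K = \frac{1}{5} \left(-8\right) = - \frac{8}{5} \approx -1.6$)
$z{\left(p \right)} = 2 p \left(-165 + p\right)$
$c{\left(b \right)} = \frac{64}{25}$ ($c{\left(b \right)} = \left(- \frac{8}{5}\right)^{2} = \frac{64}{25}$)
$\frac{1044 + z{\left(-190 \right)}}{-41003 + c{\left(-167 \right)}} = \frac{1044 + 2 \left(-190\right) \left(-165 - 190\right)}{-41003 + \frac{64}{25}} = \frac{1044 + 2 \left(-190\right) \left(-355\right)}{- \frac{1025011}{25}} = \left(1044 + 134900\right) \left(- \frac{25}{1025011}\right) = 135944 \left(- \frac{25}{1025011}\right) = - \frac{3398600}{1025011}$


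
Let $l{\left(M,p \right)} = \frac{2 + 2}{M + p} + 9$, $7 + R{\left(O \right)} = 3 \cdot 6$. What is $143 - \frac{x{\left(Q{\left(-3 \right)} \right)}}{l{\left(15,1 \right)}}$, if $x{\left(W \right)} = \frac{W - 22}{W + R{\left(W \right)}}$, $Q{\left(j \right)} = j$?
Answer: $\frac{10607}{74} \approx 143.34$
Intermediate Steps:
$R{\left(O \right)} = 11$ ($R{\left(O \right)} = -7 + 3 \cdot 6 = -7 + 18 = 11$)
$x{\left(W \right)} = \frac{-22 + W}{11 + W}$ ($x{\left(W \right)} = \frac{W - 22}{W + 11} = \frac{-22 + W}{11 + W}$)
$l{\left(M,p \right)} = 9 + \frac{4}{M + p}$ ($l{\left(M,p \right)} = \frac{4}{M + p} + 9 = 9 + \frac{4}{M + p}$)
$143 - \frac{x{\left(Q{\left(-3 \right)} \right)}}{l{\left(15,1 \right)}} = 143 - \frac{\frac{1}{11 - 3} \left(-22 - 3\right)}{\frac{1}{15 + 1} \left(4 + 9 \cdot 15 + 9 \cdot 1\right)} = 143 - \frac{\frac{1}{8} \left(-25\right)}{\frac{1}{16} \left(4 + 135 + 9\right)} = 143 - \frac{\frac{1}{8} \left(-25\right)}{\frac{1}{16} \cdot 148} = 143 - - \frac{25}{8 \cdot \frac{37}{4}} = 143 - \left(- \frac{25}{8}\right) \frac{4}{37} = 143 - - \frac{25}{74} = 143 + \frac{25}{74} = \frac{10607}{74}$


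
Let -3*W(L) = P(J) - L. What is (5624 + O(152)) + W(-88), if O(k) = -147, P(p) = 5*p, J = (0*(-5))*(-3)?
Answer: 16343/3 ≈ 5447.7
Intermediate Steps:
J = 0 (J = 0*(-3) = 0)
W(L) = L/3 (W(L) = -(5*0 - L)/3 = -(0 - L)/3 = -(-1)*L/3 = L/3)
(5624 + O(152)) + W(-88) = (5624 - 147) + (1/3)*(-88) = 5477 - 88/3 = 16343/3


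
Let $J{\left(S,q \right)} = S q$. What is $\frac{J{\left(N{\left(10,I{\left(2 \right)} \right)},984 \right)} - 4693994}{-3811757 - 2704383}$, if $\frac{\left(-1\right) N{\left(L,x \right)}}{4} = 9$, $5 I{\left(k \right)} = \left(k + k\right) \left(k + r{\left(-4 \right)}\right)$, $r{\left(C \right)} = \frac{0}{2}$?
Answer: $\frac{2364709}{3258070} \approx 0.7258$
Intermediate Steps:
$r{\left(C \right)} = 0$ ($r{\left(C \right)} = 0 \cdot \frac{1}{2} = 0$)
$I{\left(k \right)} = \frac{2 k^{2}}{5}$ ($I{\left(k \right)} = \frac{\left(k + k\right) \left(k + 0\right)}{5} = \frac{2 k k}{5} = \frac{2 k^{2}}{5}$)
$N{\left(L,x \right)} = -36$ ($N{\left(L,x \right)} = \left(-4\right) 9 = -36$)
$\frac{J{\left(N{\left(10,I{\left(2 \right)} \right)},984 \right)} - 4693994}{-3811757 - 2704383} = \frac{\left(-36\right) 984 - 4693994}{-3811757 - 2704383} = \frac{-35424 - 4693994}{-6516140} = \left(-4729418\right) \left(- \frac{1}{6516140}\right) = \frac{2364709}{3258070}$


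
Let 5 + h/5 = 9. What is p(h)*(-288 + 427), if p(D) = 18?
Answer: 2502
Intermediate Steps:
h = 20 (h = -25 + 5*9 = -25 + 45 = 20)
p(h)*(-288 + 427) = 18*(-288 + 427) = 18*139 = 2502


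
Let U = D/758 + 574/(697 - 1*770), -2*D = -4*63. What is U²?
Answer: 45346424809/765462889 ≈ 59.241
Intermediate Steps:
D = 126 (D = -(-2)*63 = -½*(-252) = 126)
U = -212947/27667 (U = 126/758 + 574/(697 - 1*770) = 126*(1/758) + 574/(697 - 770) = 63/379 + 574/(-73) = 63/379 + 574*(-1/73) = 63/379 - 574/73 = -212947/27667 ≈ -7.6968)
U² = (-212947/27667)² = 45346424809/765462889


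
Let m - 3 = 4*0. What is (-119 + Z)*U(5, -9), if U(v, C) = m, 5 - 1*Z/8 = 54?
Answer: -1533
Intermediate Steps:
Z = -392 (Z = 40 - 8*54 = 40 - 432 = -392)
m = 3 (m = 3 + 4*0 = 3 + 0 = 3)
U(v, C) = 3
(-119 + Z)*U(5, -9) = (-119 - 392)*3 = -511*3 = -1533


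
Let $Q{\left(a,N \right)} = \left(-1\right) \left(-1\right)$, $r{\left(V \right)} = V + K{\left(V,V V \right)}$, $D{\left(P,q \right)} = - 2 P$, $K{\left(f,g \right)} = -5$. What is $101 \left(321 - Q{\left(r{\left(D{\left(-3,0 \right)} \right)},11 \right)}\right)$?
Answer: $32320$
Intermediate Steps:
$r{\left(V \right)} = -5 + V$ ($r{\left(V \right)} = V - 5 = -5 + V$)
$Q{\left(a,N \right)} = 1$
$101 \left(321 - Q{\left(r{\left(D{\left(-3,0 \right)} \right)},11 \right)}\right) = 101 \left(321 - 1\right) = 101 \cdot 320 = 32320$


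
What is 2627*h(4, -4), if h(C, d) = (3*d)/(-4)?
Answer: 7881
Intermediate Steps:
h(C, d) = -3*d/4 (h(C, d) = (3*d)*(-1/4) = -3*d/4)
2627*h(4, -4) = 2627*(-3/4*(-4)) = 2627*3 = 7881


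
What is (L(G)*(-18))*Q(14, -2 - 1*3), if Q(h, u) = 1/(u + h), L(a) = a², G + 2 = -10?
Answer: -288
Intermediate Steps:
G = -12 (G = -2 - 10 = -12)
Q(h, u) = 1/(h + u)
(L(G)*(-18))*Q(14, -2 - 1*3) = ((-12)²*(-18))/(14 + (-2 - 1*3)) = (144*(-18))/(14 + (-2 - 3)) = -2592/(14 - 5) = -2592/9 = -2592*⅑ = -288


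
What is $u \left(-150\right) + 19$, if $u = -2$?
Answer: $319$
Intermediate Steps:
$u \left(-150\right) + 19 = \left(-2\right) \left(-150\right) + 19 = 300 + 19 = 319$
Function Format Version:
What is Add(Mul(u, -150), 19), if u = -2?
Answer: 319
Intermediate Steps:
Add(Mul(u, -150), 19) = Add(Mul(-2, -150), 19) = Add(300, 19) = 319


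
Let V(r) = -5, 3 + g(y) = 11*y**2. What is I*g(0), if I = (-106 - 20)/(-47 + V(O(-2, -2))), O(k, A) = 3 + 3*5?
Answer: -189/26 ≈ -7.2692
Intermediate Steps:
g(y) = -3 + 11*y**2
O(k, A) = 18 (O(k, A) = 3 + 15 = 18)
I = 63/26 (I = (-106 - 20)/(-47 - 5) = -126/(-52) = -126*(-1/52) = 63/26 ≈ 2.4231)
I*g(0) = 63*(-3 + 11*0**2)/26 = 63*(-3 + 11*0)/26 = 63*(-3 + 0)/26 = (63/26)*(-3) = -189/26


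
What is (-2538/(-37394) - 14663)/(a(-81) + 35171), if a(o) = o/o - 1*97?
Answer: -274152842/655797275 ≈ -0.41805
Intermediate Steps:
a(o) = -96 (a(o) = 1 - 97 = -96)
(-2538/(-37394) - 14663)/(a(-81) + 35171) = (-2538/(-37394) - 14663)/(-96 + 35171) = (-2538*(-1/37394) - 14663)/35075 = (1269/18697 - 14663)*(1/35075) = -274152842/18697*1/35075 = -274152842/655797275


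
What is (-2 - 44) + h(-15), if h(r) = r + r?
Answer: -76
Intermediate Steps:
h(r) = 2*r
(-2 - 44) + h(-15) = (-2 - 44) + 2*(-15) = -46 - 30 = -76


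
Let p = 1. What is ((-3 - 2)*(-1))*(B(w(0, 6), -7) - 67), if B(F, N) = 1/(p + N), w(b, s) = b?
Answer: -2015/6 ≈ -335.83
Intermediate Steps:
B(F, N) = 1/(1 + N)
((-3 - 2)*(-1))*(B(w(0, 6), -7) - 67) = ((-3 - 2)*(-1))*(1/(1 - 7) - 67) = (-5*(-1))*(1/(-6) - 67) = 5*(-1/6 - 67) = 5*(-403/6) = -2015/6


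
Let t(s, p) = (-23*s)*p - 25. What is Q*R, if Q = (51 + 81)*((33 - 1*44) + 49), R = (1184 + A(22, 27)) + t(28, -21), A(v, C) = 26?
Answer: 73780344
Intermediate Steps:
t(s, p) = -25 - 23*p*s (t(s, p) = -23*p*s - 25 = -25 - 23*p*s)
R = 14709 (R = (1184 + 26) + (-25 - 23*(-21)*28) = 1210 + (-25 + 13524) = 1210 + 13499 = 14709)
Q = 5016 (Q = 132*((33 - 44) + 49) = 132*(-11 + 49) = 132*38 = 5016)
Q*R = 5016*14709 = 73780344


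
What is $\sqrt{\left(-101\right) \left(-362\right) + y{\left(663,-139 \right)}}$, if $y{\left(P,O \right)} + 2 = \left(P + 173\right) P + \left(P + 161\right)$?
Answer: $2 \sqrt{147913} \approx 769.19$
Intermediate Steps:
$y{\left(P,O \right)} = 159 + P + P \left(173 + P\right)$ ($y{\left(P,O \right)} = -2 + \left(\left(P + 173\right) P + \left(P + 161\right)\right) = -2 + \left(\left(173 + P\right) P + \left(161 + P\right)\right) = -2 + \left(P \left(173 + P\right) + \left(161 + P\right)\right) = -2 + \left(161 + P + P \left(173 + P\right)\right) = 159 + P + P \left(173 + P\right)$)
$\sqrt{\left(-101\right) \left(-362\right) + y{\left(663,-139 \right)}} = \sqrt{\left(-101\right) \left(-362\right) + \left(159 + 663^{2} + 174 \cdot 663\right)} = \sqrt{36562 + \left(159 + 439569 + 115362\right)} = \sqrt{36562 + 555090} = \sqrt{591652} = 2 \sqrt{147913}$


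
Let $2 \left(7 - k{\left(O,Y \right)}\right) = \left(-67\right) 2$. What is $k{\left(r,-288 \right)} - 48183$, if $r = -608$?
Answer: $-48109$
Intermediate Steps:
$k{\left(O,Y \right)} = 74$ ($k{\left(O,Y \right)} = 7 - \frac{\left(-67\right) 2}{2} = 7 - -67 = 7 + 67 = 74$)
$k{\left(r,-288 \right)} - 48183 = 74 - 48183 = -48109$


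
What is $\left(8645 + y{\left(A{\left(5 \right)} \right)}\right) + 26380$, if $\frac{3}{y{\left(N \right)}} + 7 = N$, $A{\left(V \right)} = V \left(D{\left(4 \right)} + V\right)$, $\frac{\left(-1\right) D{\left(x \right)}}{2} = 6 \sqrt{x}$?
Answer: $\frac{1190849}{34} \approx 35025.0$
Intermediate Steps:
$D{\left(x \right)} = - 12 \sqrt{x}$ ($D{\left(x \right)} = - 2 \cdot 6 \sqrt{x} = - 12 \sqrt{x}$)
$A{\left(V \right)} = V \left(-24 + V\right)$ ($A{\left(V \right)} = V \left(- 12 \sqrt{4} + V\right) = V \left(\left(-12\right) 2 + V\right) = V \left(-24 + V\right)$)
$y{\left(N \right)} = \frac{3}{-7 + N}$
$\left(8645 + y{\left(A{\left(5 \right)} \right)}\right) + 26380 = \left(8645 + \frac{3}{-7 + 5 \left(-24 + 5\right)}\right) + 26380 = \left(8645 + \frac{3}{-7 + 5 \left(-19\right)}\right) + 26380 = \left(8645 + \frac{3}{-7 - 95}\right) + 26380 = \left(8645 + \frac{3}{-102}\right) + 26380 = \left(8645 + 3 \left(- \frac{1}{102}\right)\right) + 26380 = \left(8645 - \frac{1}{34}\right) + 26380 = \frac{293929}{34} + 26380 = \frac{1190849}{34}$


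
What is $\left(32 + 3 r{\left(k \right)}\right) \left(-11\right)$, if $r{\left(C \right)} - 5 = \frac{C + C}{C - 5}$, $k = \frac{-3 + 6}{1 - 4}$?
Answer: $-528$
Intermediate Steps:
$k = -1$ ($k = \frac{3}{-3} = 3 \left(- \frac{1}{3}\right) = -1$)
$r{\left(C \right)} = 5 + \frac{2 C}{-5 + C}$ ($r{\left(C \right)} = 5 + \frac{C + C}{C - 5} = 5 + \frac{2 C}{-5 + C}$)
$\left(32 + 3 r{\left(k \right)}\right) \left(-11\right) = \left(32 + 3 \frac{-25 + 7 \left(-1\right)}{-5 - 1}\right) \left(-11\right) = \left(32 + 3 \frac{-25 - 7}{-6}\right) \left(-11\right) = \left(32 + 3 \left(\left(- \frac{1}{6}\right) \left(-32\right)\right)\right) \left(-11\right) = \left(32 + 3 \cdot \frac{16}{3}\right) \left(-11\right) = \left(32 + 16\right) \left(-11\right) = 48 \left(-11\right) = -528$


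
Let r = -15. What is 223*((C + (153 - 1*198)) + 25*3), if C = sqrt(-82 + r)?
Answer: 6690 + 223*I*sqrt(97) ≈ 6690.0 + 2196.3*I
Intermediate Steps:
C = I*sqrt(97) (C = sqrt(-82 - 15) = sqrt(-97) = I*sqrt(97) ≈ 9.8489*I)
223*((C + (153 - 1*198)) + 25*3) = 223*((I*sqrt(97) + (153 - 1*198)) + 25*3) = 223*((I*sqrt(97) + (153 - 198)) + 75) = 223*((I*sqrt(97) - 45) + 75) = 223*((-45 + I*sqrt(97)) + 75) = 223*(30 + I*sqrt(97)) = 6690 + 223*I*sqrt(97)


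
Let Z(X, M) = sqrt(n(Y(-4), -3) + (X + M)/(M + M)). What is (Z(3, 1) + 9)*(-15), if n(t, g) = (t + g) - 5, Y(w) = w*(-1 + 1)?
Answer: -135 - 15*I*sqrt(6) ≈ -135.0 - 36.742*I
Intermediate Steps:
Y(w) = 0 (Y(w) = w*0 = 0)
n(t, g) = -5 + g + t (n(t, g) = (g + t) - 5 = -5 + g + t)
Z(X, M) = sqrt(-8 + (M + X)/(2*M)) (Z(X, M) = sqrt((-5 - 3 + 0) + (X + M)/(M + M)) = sqrt(-8 + (M + X)/((2*M))) = sqrt(-8 + (M + X)*(1/(2*M))) = sqrt(-8 + (M + X)/(2*M)))
(Z(3, 1) + 9)*(-15) = (sqrt(-30 + 2*3/1)/2 + 9)*(-15) = (sqrt(-30 + 2*3*1)/2 + 9)*(-15) = (sqrt(-30 + 6)/2 + 9)*(-15) = (sqrt(-24)/2 + 9)*(-15) = ((2*I*sqrt(6))/2 + 9)*(-15) = (I*sqrt(6) + 9)*(-15) = (9 + I*sqrt(6))*(-15) = -135 - 15*I*sqrt(6)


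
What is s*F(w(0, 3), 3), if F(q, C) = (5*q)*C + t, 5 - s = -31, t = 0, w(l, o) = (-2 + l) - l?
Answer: -1080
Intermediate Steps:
w(l, o) = -2
s = 36 (s = 5 - 1*(-31) = 5 + 31 = 36)
F(q, C) = 5*C*q (F(q, C) = (5*q)*C + 0 = 5*C*q + 0 = 5*C*q)
s*F(w(0, 3), 3) = 36*(5*3*(-2)) = 36*(-30) = -1080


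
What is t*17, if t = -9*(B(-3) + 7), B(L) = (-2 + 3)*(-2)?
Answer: -765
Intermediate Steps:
B(L) = -2 (B(L) = 1*(-2) = -2)
t = -45 (t = -9*(-2 + 7) = -9*5 = -45)
t*17 = -45*17 = -765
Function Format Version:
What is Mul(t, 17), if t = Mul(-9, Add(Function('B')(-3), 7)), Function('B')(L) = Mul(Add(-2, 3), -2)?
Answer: -765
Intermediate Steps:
Function('B')(L) = -2 (Function('B')(L) = Mul(1, -2) = -2)
t = -45 (t = Mul(-9, Add(-2, 7)) = Mul(-9, 5) = -45)
Mul(t, 17) = Mul(-45, 17) = -765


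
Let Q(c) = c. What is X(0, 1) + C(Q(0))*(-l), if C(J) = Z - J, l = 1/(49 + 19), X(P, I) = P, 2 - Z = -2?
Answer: -1/17 ≈ -0.058824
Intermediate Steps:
Z = 4 (Z = 2 - 1*(-2) = 2 + 2 = 4)
l = 1/68 ≈ 0.014706
C(J) = 4 - J
X(0, 1) + C(Q(0))*(-l) = 0 + (4 - 1*0)*(-1*1/68) = 0 + (4 + 0)*(-1/68) = 0 + 4*(-1/68) = 0 - 1/17 = -1/17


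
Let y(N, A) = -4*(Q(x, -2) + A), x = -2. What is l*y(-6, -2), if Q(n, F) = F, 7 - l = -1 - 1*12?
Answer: 320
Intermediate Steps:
l = 20 (l = 7 - (-1 - 1*12) = 7 - (-1 - 12) = 7 - 1*(-13) = 7 + 13 = 20)
y(N, A) = 8 - 4*A (y(N, A) = -4*(-2 + A) = 8 - 4*A)
l*y(-6, -2) = 20*(8 - 4*(-2)) = 20*(8 + 8) = 20*16 = 320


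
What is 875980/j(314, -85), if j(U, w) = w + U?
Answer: 875980/229 ≈ 3825.2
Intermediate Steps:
j(U, w) = U + w
875980/j(314, -85) = 875980/(314 - 85) = 875980/229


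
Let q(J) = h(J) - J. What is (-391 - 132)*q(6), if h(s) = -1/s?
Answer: 19351/6 ≈ 3225.2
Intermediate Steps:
q(J) = -J - 1/J (q(J) = -1/J - J = -J - 1/J)
(-391 - 132)*q(6) = (-391 - 132)*(-1*6 - 1/6) = -523*(-6 - 1*1/6) = -523*(-6 - 1/6) = -523*(-37/6) = 19351/6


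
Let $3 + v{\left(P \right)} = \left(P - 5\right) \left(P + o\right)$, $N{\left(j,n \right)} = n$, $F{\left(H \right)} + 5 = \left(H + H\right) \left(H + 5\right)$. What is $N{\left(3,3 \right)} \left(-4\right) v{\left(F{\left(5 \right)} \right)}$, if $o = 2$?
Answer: $-104724$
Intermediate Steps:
$F{\left(H \right)} = -5 + 2 H \left(5 + H\right)$ ($F{\left(H \right)} = -5 + \left(H + H\right) \left(H + 5\right) = -5 + 2 H \left(5 + H\right)$)
$v{\left(P \right)} = -3 + \left(-5 + P\right) \left(2 + P\right)$ ($v{\left(P \right)} = -3 + \left(P - 5\right) \left(P + 2\right) = -3 + \left(-5 + P\right) \left(2 + P\right)$)
$N{\left(3,3 \right)} \left(-4\right) v{\left(F{\left(5 \right)} \right)} = 3 \left(-4\right) \left(-13 + \left(-5 + 2 \cdot 5^{2} + 10 \cdot 5\right)^{2} - 3 \left(-5 + 2 \cdot 5^{2} + 10 \cdot 5\right)\right) = - 12 \left(-13 + \left(-5 + 2 \cdot 25 + 50\right)^{2} - 3 \left(-5 + 2 \cdot 25 + 50\right)\right) = - 12 \left(-13 + \left(-5 + 50 + 50\right)^{2} - 3 \left(-5 + 50 + 50\right)\right) = - 12 \left(-13 + 95^{2} - 285\right) = - 12 \left(-13 + 9025 - 285\right) = \left(-12\right) 8727 = -104724$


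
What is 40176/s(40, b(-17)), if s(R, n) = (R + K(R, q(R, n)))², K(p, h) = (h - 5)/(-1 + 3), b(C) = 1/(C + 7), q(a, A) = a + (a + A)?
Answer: 16070400/2399401 ≈ 6.6977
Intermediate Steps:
q(a, A) = A + 2*a (q(a, A) = a + (A + a) = A + 2*a)
b(C) = 1/(7 + C)
K(p, h) = -5/2 + h/2 (K(p, h) = (-5 + h)/2 = (-5 + h)*(½) = -5/2 + h/2)
s(R, n) = (-5/2 + n/2 + 2*R)² (s(R, n) = (R + (-5/2 + (n + 2*R)/2))² = (R + (-5/2 + (R + n/2)))² = (R + (-5/2 + R + n/2))² = (-5/2 + n/2 + 2*R)²)
40176/s(40, b(-17)) = 40176/(((-5 + 1/(7 - 17) + 4*40)²/4)) = 40176/(((-5 + 1/(-10) + 160)²/4)) = 40176/(((-5 - ⅒ + 160)²/4)) = 40176/(((1549/10)²/4)) = 40176/(((¼)*(2399401/100))) = 40176/(2399401/400) = 40176*(400/2399401) = 16070400/2399401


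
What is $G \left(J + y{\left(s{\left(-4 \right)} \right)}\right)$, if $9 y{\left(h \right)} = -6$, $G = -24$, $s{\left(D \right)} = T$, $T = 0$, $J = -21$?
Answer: $520$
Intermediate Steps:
$s{\left(D \right)} = 0$
$y{\left(h \right)} = - \frac{2}{3}$ ($y{\left(h \right)} = \frac{1}{9} \left(-6\right) = - \frac{2}{3}$)
$G \left(J + y{\left(s{\left(-4 \right)} \right)}\right) = - 24 \left(-21 - \frac{2}{3}\right) = \left(-24\right) \left(- \frac{65}{3}\right) = 520$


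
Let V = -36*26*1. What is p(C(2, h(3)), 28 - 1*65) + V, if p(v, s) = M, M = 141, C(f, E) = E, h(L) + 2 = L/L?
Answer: -795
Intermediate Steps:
h(L) = -1 (h(L) = -2 + L/L = -2 + 1 = -1)
p(v, s) = 141
V = -936 (V = -936*1 = -936)
p(C(2, h(3)), 28 - 1*65) + V = 141 - 936 = -795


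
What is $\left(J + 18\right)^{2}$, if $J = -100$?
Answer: $6724$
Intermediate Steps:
$\left(J + 18\right)^{2} = \left(-100 + 18\right)^{2} = \left(-82\right)^{2} = 6724$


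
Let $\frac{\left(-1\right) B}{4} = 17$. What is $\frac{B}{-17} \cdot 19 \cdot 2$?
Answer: $152$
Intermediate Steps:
$B = -68$ ($B = \left(-4\right) 17 = -68$)
$\frac{B}{-17} \cdot 19 \cdot 2 = - \frac{68}{-17} \cdot 19 \cdot 2 = \left(-68\right) \left(- \frac{1}{17}\right) 19 \cdot 2 = 4 \cdot 19 \cdot 2 = 76 \cdot 2 = 152$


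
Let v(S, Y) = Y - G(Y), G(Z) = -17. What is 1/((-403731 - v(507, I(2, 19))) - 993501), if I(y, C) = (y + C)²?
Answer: -1/1397690 ≈ -7.1547e-7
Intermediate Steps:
I(y, C) = (C + y)²
v(S, Y) = 17 + Y (v(S, Y) = Y - 1*(-17) = Y + 17 = 17 + Y)
1/((-403731 - v(507, I(2, 19))) - 993501) = 1/((-403731 - (17 + (19 + 2)²)) - 993501) = 1/((-403731 - (17 + 21²)) - 993501) = 1/((-403731 - (17 + 441)) - 993501) = 1/((-403731 - 1*458) - 993501) = 1/((-403731 - 458) - 993501) = 1/(-404189 - 993501) = 1/(-1397690) = -1/1397690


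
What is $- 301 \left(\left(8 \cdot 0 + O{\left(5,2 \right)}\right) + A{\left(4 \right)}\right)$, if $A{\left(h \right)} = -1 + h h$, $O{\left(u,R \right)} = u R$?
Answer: $-7525$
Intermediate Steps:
$O{\left(u,R \right)} = R u$
$A{\left(h \right)} = -1 + h^{2}$
$- 301 \left(\left(8 \cdot 0 + O{\left(5,2 \right)}\right) + A{\left(4 \right)}\right) = - 301 \left(\left(8 \cdot 0 + 2 \cdot 5\right) - \left(1 - 4^{2}\right)\right) = - 301 \left(\left(0 + 10\right) + \left(-1 + 16\right)\right) = - 301 \left(10 + 15\right) = \left(-301\right) 25 = -7525$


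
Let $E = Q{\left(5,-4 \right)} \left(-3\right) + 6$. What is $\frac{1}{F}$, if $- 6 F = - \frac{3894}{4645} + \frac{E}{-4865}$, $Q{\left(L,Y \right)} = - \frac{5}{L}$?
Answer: $\frac{9039170}{1265741} \approx 7.1414$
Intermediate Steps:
$E = 9$ ($E = - \frac{5}{5} \left(-3\right) + 6 = \left(-5\right) \frac{1}{5} \left(-3\right) + 6 = \left(-1\right) \left(-3\right) + 6 = 3 + 6 = 9$)
$F = \frac{1265741}{9039170}$ ($F = - \frac{- \frac{3894}{4645} + \frac{9}{-4865}}{6} = - \frac{\left(-3894\right) \frac{1}{4645} + 9 \left(- \frac{1}{4865}\right)}{6} = - \frac{- \frac{3894}{4645} - \frac{9}{4865}}{6} = \left(- \frac{1}{6}\right) \left(- \frac{3797223}{4519585}\right) = \frac{1265741}{9039170} \approx 0.14003$)
$\frac{1}{F} = \frac{1}{\frac{1265741}{9039170}} = \frac{9039170}{1265741}$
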